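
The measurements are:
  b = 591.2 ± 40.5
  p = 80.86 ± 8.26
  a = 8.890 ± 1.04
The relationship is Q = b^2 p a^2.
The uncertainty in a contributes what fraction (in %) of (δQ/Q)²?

(δQ/Q)² = (2·δb/b)² + (1·δp/p)² + (2·δa/a)²
  b term: (2×0.0685)² = 0.0188
  p term: (1×0.102)² = 0.0104
  a term: (2×0.117)² = 0.0547
Total = 0.0839. Share from a = 0.0547/0.0839 = 0.652.

65.2%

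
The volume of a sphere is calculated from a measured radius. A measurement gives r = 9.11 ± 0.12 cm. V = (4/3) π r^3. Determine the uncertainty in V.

125 cm^3

Products/powers → add relative errors in quadrature, weighted by exponent:
  (3·δr/r)² = (3×0.0132)² = 0.00156
δV/V = √(0.00156) = 0.0395
V = 3170 cm^3, so δV = 0.0395 × 3170 = 125 cm^3.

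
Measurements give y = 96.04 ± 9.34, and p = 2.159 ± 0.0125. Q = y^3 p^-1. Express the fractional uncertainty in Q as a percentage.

Products/powers → add relative errors in quadrature, weighted by exponent:
  (3·δy/y)² = (3×0.0973)² = 0.0851;  (-1·δp/p)² = (-1×0.00579)² = 3.35e-05
δQ/Q = √(0.0852) = 0.292

29.2%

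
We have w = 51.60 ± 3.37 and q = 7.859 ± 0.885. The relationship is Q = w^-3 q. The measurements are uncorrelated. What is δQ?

Q is a product of powers, so relative uncertainties combine in quadrature:
  (-3·δw/w)² = (-3×0.0653)² = 0.0384;  (1·δq/q)² = (1×0.113)² = 0.0127
δQ/Q = √(0.0511) = 0.226
Q = 5.72e-05, so δQ = 0.226 × 5.72e-05 = 1.29e-05.

1.29e-05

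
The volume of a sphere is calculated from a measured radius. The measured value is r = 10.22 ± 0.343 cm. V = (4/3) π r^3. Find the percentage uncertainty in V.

Since V is a product/quotient, work with relative uncertainties:
  (3·δr/r)² = (3×0.0336)² = 0.0101
δV/V = √(0.0101) = 0.101

10.1%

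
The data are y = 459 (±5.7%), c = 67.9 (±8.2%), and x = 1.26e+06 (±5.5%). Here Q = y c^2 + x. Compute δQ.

3.74e+05

Let p = y·c^2 = 2.12e+06. δp/p = √((1·δy/y)² + (2·δc/c)²) = √(0.00325 + 0.0269) = 0.174, so δp = 3.67e+05.
Q = p + x: δQ = √(δp² + δx²) = √(1.35e+11 + 4.8e+09) = 3.74e+05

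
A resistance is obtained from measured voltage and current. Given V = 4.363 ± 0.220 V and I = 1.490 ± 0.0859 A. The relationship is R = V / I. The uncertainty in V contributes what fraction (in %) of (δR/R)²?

43.3%

(δR/R)² = (1·δV/V)² + (-1·δI/I)²
  V term: (1×0.0504)² = 0.00254
  I term: (-1×0.0577)² = 0.00332
Total = 0.00587. Share from V = 0.00254/0.00587 = 0.433.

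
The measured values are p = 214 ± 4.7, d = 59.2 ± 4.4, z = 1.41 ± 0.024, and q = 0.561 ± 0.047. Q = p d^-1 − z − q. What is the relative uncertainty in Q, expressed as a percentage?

17.3%

Let w = p·d^-1 = 3.61. δw/w = √((1·δp/p)² + (-1·δd/d)²) = √(0.000482 + 0.00552) = 0.0775, so δw = 0.280.
Q = w − z − q: δQ = √(δw² + δz² + δq²) = √(0.0785 + 0.000576 + 0.00221) = 0.285
Q = 1.64, so δQ/Q = 0.285/1.64 = 0.173.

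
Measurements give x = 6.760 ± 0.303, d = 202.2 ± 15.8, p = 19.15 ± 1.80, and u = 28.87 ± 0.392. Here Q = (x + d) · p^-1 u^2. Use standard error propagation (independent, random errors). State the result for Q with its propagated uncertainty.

9095 ± 1120

Let w = x + d = 209.0. δw = √(δx² + δd²) = √(0.0918 + 250) = 15.8, so δw/w = 0.0756.
Q is then a monomial in w, p, u:
δQ/Q = √((δw/w)² + (-1·δp/p)² + (2·δu/u)²) = √(0.00572 + 0.00884 + 0.000737) = 0.124
Q = 9095, so δQ = 0.124 × 9095 = 1120.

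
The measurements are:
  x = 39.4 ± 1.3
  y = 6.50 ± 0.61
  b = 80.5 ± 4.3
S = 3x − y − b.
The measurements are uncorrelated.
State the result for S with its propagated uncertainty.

31.2 ± 5.84

Absolute uncertainties add in quadrature for a linear combination:
  (3·δx)² = 15.2;  (δy)² = 0.372;  (δb)² = 18.5
δS = √(34.1) = 5.84
S = 31.2.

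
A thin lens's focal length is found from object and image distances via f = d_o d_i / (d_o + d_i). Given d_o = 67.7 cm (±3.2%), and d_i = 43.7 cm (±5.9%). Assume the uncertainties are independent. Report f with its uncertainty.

26.6 ± 1.01 cm

∂f/∂d_o = (d_i/(d_o+d_i))² = 0.154;  ∂f/∂d_i = (d_o/(d_o+d_i))² = 0.369
δf = √((∂f/∂d_o · δd_o)² + (∂f/∂d_i · δd_i)²) = √(0.111 + 0.907) = 1.01 cm
f = 26.6 cm.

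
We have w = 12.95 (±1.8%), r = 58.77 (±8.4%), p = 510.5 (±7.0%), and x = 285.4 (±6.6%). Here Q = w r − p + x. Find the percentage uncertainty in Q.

14.3%

Let h = w·r = 761.1. δh/h = √((1·δw/w)² + (1·δr/r)²) = √(0.000324 + 0.00706) = 0.0859, so δh = 65.4.
Q = h − p + x: δQ = √(δh² + δp² + δx²) = √(4270 + 1280 + 355) = 76.9
Q = 536.0, so δQ/Q = 76.9/536.0 = 0.143.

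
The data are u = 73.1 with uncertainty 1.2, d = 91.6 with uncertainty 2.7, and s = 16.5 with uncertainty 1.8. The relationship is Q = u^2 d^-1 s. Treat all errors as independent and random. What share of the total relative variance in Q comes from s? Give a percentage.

(δQ/Q)² = (2·δu/u)² + (-1·δd/d)² + (1·δs/s)²
  u term: (2×0.0164)² = 0.00108
  d term: (-1×0.0295)² = 0.000869
  s term: (1×0.109)² = 0.0119
Total = 0.0138. Share from s = 0.0119/0.0138 = 0.859.

85.9%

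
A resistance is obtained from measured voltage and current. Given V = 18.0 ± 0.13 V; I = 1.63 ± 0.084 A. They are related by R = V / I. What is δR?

Relative error in a monomial: (δR/R)² = Σ (nᵢ · δxᵢ/xᵢ)².
  (1·δV/V)² = (1×0.00722)² = 5.22e-05;  (-1·δI/I)² = (-1×0.0515)² = 0.00266
δR/R = √(0.00271) = 0.0520
R = 11.0 Ω, so δR = 0.0520 × 11.0 = 0.575 Ω.

0.575 Ω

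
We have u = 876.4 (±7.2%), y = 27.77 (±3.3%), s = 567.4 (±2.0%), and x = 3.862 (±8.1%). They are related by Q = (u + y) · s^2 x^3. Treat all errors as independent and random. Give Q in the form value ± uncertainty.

(1.677 ± 0.429) × 10^10

Let w = u + y = 904.2. δw = √(δu² + δy²) = √(3980 + 0.840) = 63.1, so δw/w = 0.0698.
Q is then a monomial in w, s, x:
δQ/Q = √((δw/w)² + (2·δs/s)² + (3·δx/x)²) = √(0.00487 + 0.00160 + 0.0590) = 0.256
Q = 1.677e+10, so δQ = 0.256 × 1.677e+10 = 4.29e+09.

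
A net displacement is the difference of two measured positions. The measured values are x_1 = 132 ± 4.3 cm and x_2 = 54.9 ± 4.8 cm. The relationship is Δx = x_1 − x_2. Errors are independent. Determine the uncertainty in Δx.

Each term contributes (cᵢ δxᵢ)² to (δΔx)²:
  (δx_1)² = 18.5;  (δx_2)² = 23.0
δΔx = √(41.5) = 6.44 cm

6.44 cm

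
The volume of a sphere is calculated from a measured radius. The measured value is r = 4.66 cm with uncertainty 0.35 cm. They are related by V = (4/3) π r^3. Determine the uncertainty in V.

Each factor contributes (exponent × relative error)² to (δV/V)²:
  (3·δr/r)² = (3×0.0751)² = 0.0508
δV/V = √(0.0508) = 0.225
V = 424 cm^3, so δV = 0.225 × 424 = 95.5 cm^3.

95.5 cm^3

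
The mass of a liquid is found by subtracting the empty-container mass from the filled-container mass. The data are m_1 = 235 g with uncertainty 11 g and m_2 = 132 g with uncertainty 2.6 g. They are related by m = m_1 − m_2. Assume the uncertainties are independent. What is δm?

11.3 g

Sums and differences: (δm)² = Σ (cᵢ δxᵢ)².
  (δm_1)² = 121;  (δm_2)² = 6.76
δm = √(128) = 11.3 g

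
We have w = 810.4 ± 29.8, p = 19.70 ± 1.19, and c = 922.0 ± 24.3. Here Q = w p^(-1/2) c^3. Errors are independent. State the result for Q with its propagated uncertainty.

(1.431 ± 0.132) × 10^11

Each factor contributes (exponent × relative error)² to (δQ/Q)²:
  (1·δw/w)² = (1×0.0368)² = 0.00135;  (−½·δp/p)² = (-0.5×0.0604)² = 0.000912;  (3·δc/c)² = (3×0.0264)² = 0.00625
δQ/Q = √(0.00852) = 0.0923
Q = 1.431e+11, so δQ = 0.0923 × 1.431e+11 = 1.32e+10.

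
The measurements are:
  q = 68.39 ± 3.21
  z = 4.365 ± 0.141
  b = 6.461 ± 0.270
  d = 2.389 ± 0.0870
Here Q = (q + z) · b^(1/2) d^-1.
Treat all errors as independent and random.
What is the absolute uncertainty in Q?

4.72

Let u = q + z = 72.75. δu = √(δq² + δz²) = √(10.3 + 0.0199) = 3.21, so δu/u = 0.0442.
Q is then a monomial in u, b, d:
δQ/Q = √((δu/u)² + (½·δb/b)² + (-1·δd/d)²) = √(0.00195 + 0.000437 + 0.00133) = 0.0609
Q = 77.41, so δQ = 0.0609 × 77.41 = 4.72.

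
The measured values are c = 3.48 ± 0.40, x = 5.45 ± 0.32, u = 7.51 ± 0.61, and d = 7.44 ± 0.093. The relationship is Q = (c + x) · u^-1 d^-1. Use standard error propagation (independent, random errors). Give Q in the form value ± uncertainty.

0.160 ± 0.0160

Let w = c + x = 8.93. δw = √(δc² + δx²) = √(0.160 + 0.102) = 0.512, so δw/w = 0.0574.
Q is then a monomial in w, u, d:
δQ/Q = √((δw/w)² + (-1·δu/u)² + (-1·δd/d)²) = √(0.00329 + 0.00660 + 0.000156) = 0.100
Q = 0.160, so δQ = 0.100 × 0.160 = 0.0160.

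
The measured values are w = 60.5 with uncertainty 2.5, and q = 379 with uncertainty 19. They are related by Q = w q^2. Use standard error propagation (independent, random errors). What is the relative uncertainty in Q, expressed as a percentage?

10.8%

Each factor contributes (exponent × relative error)² to (δQ/Q)²:
  (1·δw/w)² = (1×0.0413)² = 0.00171;  (2·δq/q)² = (2×0.0501)² = 0.0101
δQ/Q = √(0.0118) = 0.108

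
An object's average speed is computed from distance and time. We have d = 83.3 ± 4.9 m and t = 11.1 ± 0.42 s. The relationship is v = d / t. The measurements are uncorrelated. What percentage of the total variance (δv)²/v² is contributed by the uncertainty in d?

70.7%

(δv/v)² = (1·δd/d)² + (-1·δt/t)²
  d term: (1×0.0588)² = 0.00346
  t term: (-1×0.0378)² = 0.00143
Total = 0.00489. Share from d = 0.00346/0.00489 = 0.707.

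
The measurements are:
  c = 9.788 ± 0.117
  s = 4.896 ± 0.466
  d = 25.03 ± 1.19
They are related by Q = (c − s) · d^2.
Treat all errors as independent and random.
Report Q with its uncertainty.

3065 ± 419

Let u = c − s = 4.892. δu = √(δc² + δs²) = √(0.0137 + 0.217) = 0.480, so δu/u = 0.0982.
Q is then a monomial in u, d:
δQ/Q = √((δu/u)² + (2·δd/d)²) = √(0.00965 + 0.00904) = 0.137
Q = 3065, so δQ = 0.137 × 3065 = 419.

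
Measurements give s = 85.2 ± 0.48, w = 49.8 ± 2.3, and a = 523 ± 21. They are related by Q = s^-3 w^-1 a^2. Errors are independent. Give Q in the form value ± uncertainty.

For a monomial Q ∝ s^-3, w^-1, a^2, fractional errors add in quadrature:
  (-3·δs/s)² = (-3×0.00563)² = 0.000286;  (-1·δw/w)² = (-1×0.0462)² = 0.00213;  (2·δa/a)² = (2×0.0402)² = 0.00645
δQ/Q = √(0.00887) = 0.0942
Q = 0.00888, so δQ = 0.0942 × 0.00888 = 0.000836.

0.00888 ± 0.000836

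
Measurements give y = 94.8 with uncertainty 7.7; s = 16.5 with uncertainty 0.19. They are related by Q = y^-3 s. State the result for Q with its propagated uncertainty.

(1.94 ± 0.472) × 10^-5

Since Q is a product/quotient, work with relative uncertainties:
  (-3·δy/y)² = (-3×0.0812)² = 0.0594;  (1·δs/s)² = (1×0.0115)² = 0.000133
δQ/Q = √(0.0595) = 0.244
Q = 1.94e-05, so δQ = 0.244 × 1.94e-05 = 4.72e-06.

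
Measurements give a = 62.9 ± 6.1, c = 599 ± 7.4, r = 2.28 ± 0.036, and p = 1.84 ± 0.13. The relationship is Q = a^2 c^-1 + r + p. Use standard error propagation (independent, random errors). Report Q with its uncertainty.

Let w = a^2·c^-1 = 6.61. δw/w = √((2·δa/a)² + (-1·δc/c)²) = √(0.0376 + 0.000153) = 0.194, so δw = 1.28.
Q = w + r + p: δQ = √(δw² + δr² + δp²) = √(1.65 + 0.00130 + 0.0169) = 1.29
Q = 10.7.

10.7 ± 1.29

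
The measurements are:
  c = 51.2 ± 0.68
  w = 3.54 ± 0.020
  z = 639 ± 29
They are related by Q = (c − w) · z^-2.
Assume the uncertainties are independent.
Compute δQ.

1.07e-05

Let u = c − w = 47.7. δu = √(δc² + δw²) = √(0.462 + 0.000400) = 0.680, so δu/u = 0.0143.
Q is then a monomial in u, z:
δQ/Q = √((δu/u)² + (-2·δz/z)²) = √(0.000204 + 0.00824) = 0.0919
Q = 0.000117, so δQ = 0.0919 × 0.000117 = 1.07e-05.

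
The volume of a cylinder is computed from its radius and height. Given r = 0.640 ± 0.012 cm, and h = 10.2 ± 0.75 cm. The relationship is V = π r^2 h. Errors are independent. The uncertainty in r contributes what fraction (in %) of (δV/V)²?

20.6%

(δV/V)² = (2·δr/r)² + (1·δh/h)²
  r term: (2×0.0187)² = 0.00141
  h term: (1×0.0735)² = 0.00541
Total = 0.00681. Share from r = 0.00141/0.00681 = 0.206.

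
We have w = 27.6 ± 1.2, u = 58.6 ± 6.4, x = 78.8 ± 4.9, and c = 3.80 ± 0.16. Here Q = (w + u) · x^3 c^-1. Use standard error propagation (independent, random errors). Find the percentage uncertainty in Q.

Let h = w + u = 86.2. δh = √(δw² + δu²) = √(1.44 + 41.0) = 6.51, so δh/h = 0.0755.
Q is then a monomial in h, x, c:
δQ/Q = √((δh/h)² + (3·δx/x)² + (-1·δc/c)²) = √(0.00571 + 0.0348 + 0.00177) = 0.206

20.6%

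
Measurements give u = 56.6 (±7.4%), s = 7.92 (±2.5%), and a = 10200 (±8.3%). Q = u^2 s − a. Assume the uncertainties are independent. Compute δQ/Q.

0.257

Let p = u^2·s = 25400. δp/p = √((2·δu/u)² + (1·δs/s)²) = √(0.0219 + 0.000625) = 0.150, so δp = 3810.
Q = p − a: δQ = √(δp² + δa²) = √(1.45e+07 + 7.17e+05) = 3900
Q = 15200, so δQ/Q = 3900/15200 = 0.257.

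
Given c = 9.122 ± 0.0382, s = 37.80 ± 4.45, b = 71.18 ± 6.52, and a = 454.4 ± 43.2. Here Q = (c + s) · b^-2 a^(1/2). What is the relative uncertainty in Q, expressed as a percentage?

Let u = c + s = 46.92. δu = √(δc² + δs²) = √(0.00146 + 19.8) = 4.45, so δu/u = 0.0948.
Q is then a monomial in u, b, a:
δQ/Q = √((δu/u)² + (-2·δb/b)² + (½·δa/a)²) = √(0.00899 + 0.0336 + 0.00226) = 0.212

21.2%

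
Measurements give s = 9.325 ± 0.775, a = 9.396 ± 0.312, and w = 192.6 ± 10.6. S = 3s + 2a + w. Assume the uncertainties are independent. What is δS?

10.9

S is a linear combination, so absolute uncertainties add in quadrature:
  (3·δs)² = 5.41;  (2·δa)² = 0.389;  (δw)² = 112
δS = √(118) = 10.9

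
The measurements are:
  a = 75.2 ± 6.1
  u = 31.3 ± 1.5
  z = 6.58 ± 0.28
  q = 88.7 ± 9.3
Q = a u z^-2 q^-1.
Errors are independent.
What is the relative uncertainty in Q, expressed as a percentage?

Q is a product of powers, so relative uncertainties combine in quadrature:
  (1·δa/a)² = (1×0.0811)² = 0.00658;  (1·δu/u)² = (1×0.0479)² = 0.00230;  (-2·δz/z)² = (-2×0.0426)² = 0.00724;  (-1·δq/q)² = (-1×0.105)² = 0.0110
δQ/Q = √(0.0271) = 0.165

16.5%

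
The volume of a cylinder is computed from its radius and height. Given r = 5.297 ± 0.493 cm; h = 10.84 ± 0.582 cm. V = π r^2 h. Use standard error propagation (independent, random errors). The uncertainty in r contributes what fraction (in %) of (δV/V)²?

(δV/V)² = (2·δr/r)² + (1·δh/h)²
  r term: (2×0.0931)² = 0.0346
  h term: (1×0.0537)² = 0.00288
Total = 0.0375. Share from r = 0.0346/0.0375 = 0.923.

92.3%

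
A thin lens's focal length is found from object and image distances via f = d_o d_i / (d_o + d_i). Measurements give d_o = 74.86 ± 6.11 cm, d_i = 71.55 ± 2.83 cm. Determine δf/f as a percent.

∂f/∂d_o = (d_i/(d_o+d_i))² = 0.239;  ∂f/∂d_i = (d_o/(d_o+d_i))² = 0.261
δf = √((∂f/∂d_o · δd_o)² + (∂f/∂d_i · δd_i)²) = √(2.13 + 0.547) = 1.64 cm
f = 36.58 cm, so δf/f = 1.64/36.58 = 0.0447.

4.47%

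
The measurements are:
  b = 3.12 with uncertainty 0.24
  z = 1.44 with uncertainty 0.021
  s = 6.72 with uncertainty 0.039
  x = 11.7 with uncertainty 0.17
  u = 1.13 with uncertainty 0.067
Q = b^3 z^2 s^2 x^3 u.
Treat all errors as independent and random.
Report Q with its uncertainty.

Q is a product of powers, so relative uncertainties combine in quadrature:
  (3·δb/b)² = (3×0.0769)² = 0.0533;  (2·δz/z)² = (2×0.0146)² = 0.000851;  (2·δs/s)² = (2×0.00580)² = 0.000135;  (3·δx/x)² = (3×0.0145)² = 0.00190;  (1·δu/u)² = (1×0.0593)² = 0.00352
δQ/Q = √(0.0597) = 0.244
Q = 5.15e+06, so δQ = 0.244 × 5.15e+06 = 1.26e+06.

(5.15 ± 1.26) × 10^6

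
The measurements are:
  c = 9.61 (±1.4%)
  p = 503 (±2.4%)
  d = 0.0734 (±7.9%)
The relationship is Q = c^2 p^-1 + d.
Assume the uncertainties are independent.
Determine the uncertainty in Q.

Let w = c^2·p^-1 = 0.184. δw/w = √((2·δc/c)² + (-1·δp/p)²) = √(0.000784 + 0.000576) = 0.0369, so δw = 0.00677.
Q = w + d: δQ = √(δw² + δd²) = √(4.58e-05 + 3.36e-05) = 0.00891

0.00891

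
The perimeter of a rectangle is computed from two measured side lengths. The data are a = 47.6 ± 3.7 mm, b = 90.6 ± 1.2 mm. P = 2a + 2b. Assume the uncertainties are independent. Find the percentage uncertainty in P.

2.81%

P is a linear combination, so absolute uncertainties add in quadrature:
  (2·δa)² = 54.8;  (2·δb)² = 5.76
δP = √(60.5) = 7.78 mm
P = 276 mm, so δP/P = 7.78/276 = 0.0281.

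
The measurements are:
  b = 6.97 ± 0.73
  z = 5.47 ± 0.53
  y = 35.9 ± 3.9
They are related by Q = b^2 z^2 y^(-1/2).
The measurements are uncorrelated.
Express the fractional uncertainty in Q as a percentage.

29.0%

Relative error in a monomial: (δQ/Q)² = Σ (nᵢ · δxᵢ/xᵢ)².
  (2·δb/b)² = (2×0.105)² = 0.0439;  (2·δz/z)² = (2×0.0969)² = 0.0376;  (−½·δy/y)² = (-0.5×0.109)² = 0.00295
δQ/Q = √(0.0844) = 0.290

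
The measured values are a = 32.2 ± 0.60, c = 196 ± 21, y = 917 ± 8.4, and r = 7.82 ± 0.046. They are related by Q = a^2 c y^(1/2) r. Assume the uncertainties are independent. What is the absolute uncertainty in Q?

Since Q is a product/quotient, work with relative uncertainties:
  (2·δa/a)² = (2×0.0186)² = 0.00139;  (1·δc/c)² = (1×0.107)² = 0.0115;  (½·δy/y)² = (0.5×0.00916)² = 2.1e-05;  (1·δr/r)² = (1×0.00588)² = 3.46e-05
δQ/Q = √(0.0129) = 0.114
Q = 4.81e+07, so δQ = 0.114 × 4.81e+07 = 5.47e+06.

5.47e+06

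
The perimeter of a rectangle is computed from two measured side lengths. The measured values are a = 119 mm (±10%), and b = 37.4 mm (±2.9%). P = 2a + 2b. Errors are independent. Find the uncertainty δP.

23.9 mm

P is a linear combination, so absolute uncertainties add in quadrature:
  (2·δa)² = 566;  (2·δb)² = 4.71
δP = √(571) = 23.9 mm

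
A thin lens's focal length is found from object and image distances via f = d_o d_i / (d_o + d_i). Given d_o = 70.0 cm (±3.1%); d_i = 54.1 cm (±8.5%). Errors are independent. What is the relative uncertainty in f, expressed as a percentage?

∂f/∂d_o = (d_i/(d_o+d_i))² = 0.190;  ∂f/∂d_i = (d_o/(d_o+d_i))² = 0.318
δf = √((∂f/∂d_o · δd_o)² + (∂f/∂d_i · δd_i)²) = √(0.170 + 2.14) = 1.52 cm
f = 30.5 cm, so δf/f = 1.52/30.5 = 0.0498.

4.98%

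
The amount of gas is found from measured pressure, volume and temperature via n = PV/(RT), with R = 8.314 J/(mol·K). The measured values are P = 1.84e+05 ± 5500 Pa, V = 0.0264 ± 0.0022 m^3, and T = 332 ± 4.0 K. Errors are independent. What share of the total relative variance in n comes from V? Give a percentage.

87.0%

(δn/n)² = (1·δP/P)² + (1·δV/V)² + (-1·δT/T)²
  P term: (1×0.0299)² = 0.000893
  V term: (1×0.0833)² = 0.00694
  T term: (-1×0.0120)² = 0.000145
Total = 0.00798. Share from V = 0.00694/0.00798 = 0.870.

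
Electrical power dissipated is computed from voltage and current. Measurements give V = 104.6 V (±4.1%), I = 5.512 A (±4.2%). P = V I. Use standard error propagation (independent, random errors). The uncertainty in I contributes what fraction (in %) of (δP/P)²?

(δP/P)² = (1·δV/V)² + (1·δI/I)²
  V term: (1×0.0410)² = 0.00168
  I term: (1×0.0420)² = 0.00176
Total = 0.00344. Share from I = 0.00176/0.00344 = 0.512.

51.2%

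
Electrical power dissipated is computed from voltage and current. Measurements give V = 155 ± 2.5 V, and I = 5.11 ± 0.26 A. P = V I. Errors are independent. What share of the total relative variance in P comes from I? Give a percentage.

(δP/P)² = (1·δV/V)² + (1·δI/I)²
  V term: (1×0.0161)² = 0.000260
  I term: (1×0.0509)² = 0.00259
Total = 0.00285. Share from I = 0.00259/0.00285 = 0.909.

90.9%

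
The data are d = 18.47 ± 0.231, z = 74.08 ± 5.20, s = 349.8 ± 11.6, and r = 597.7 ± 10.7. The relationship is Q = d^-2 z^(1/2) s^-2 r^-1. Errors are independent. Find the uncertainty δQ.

2.8e-11

Since Q is a product/quotient, work with relative uncertainties:
  (-2·δd/d)² = (-2×0.0125)² = 0.000626;  (½·δz/z)² = (0.5×0.0702)² = 0.00123;  (-2·δs/s)² = (-2×0.0332)² = 0.00440;  (-1·δr/r)² = (-1×0.0179)² = 0.000320
δQ/Q = √(0.00658) = 0.0811
Q = 3.45e-10, so δQ = 0.0811 × 3.45e-10 = 2.8e-11.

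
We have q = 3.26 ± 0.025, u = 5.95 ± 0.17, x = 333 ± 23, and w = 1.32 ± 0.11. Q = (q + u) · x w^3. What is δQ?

Let h = q + u = 9.21. δh = √(δq² + δu²) = √(0.000625 + 0.0289) = 0.172, so δh/h = 0.0187.
Q is then a monomial in h, x, w:
δQ/Q = √((δh/h)² + (1·δx/x)² + (3·δw/w)²) = √(0.000348 + 0.00477 + 0.0625) = 0.260
Q = 7050, so δQ = 0.260 × 7050 = 1830.

1830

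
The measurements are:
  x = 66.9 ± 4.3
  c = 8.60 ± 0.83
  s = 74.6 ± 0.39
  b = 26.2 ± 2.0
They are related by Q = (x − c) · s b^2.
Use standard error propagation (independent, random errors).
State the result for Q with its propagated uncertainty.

Let u = x − c = 58.3. δu = √(δx² + δc²) = √(18.5 + 0.689) = 4.38, so δu/u = 0.0751.
Q is then a monomial in u, s, b:
δQ/Q = √((δu/u)² + (1·δs/s)² + (2·δb/b)²) = √(0.00564 + 2.73e-05 + 0.0233) = 0.170
Q = 2.99e+06, so δQ = 0.170 × 2.99e+06 = 5.08e+05.

(2.99 ± 0.508) × 10^6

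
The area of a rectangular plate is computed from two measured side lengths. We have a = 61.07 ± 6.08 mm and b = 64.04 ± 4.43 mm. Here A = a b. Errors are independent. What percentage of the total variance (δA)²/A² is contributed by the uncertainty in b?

32.6%

(δA/A)² = (1·δa/a)² + (1·δb/b)²
  a term: (1×0.0996)² = 0.00991
  b term: (1×0.0692)² = 0.00479
Total = 0.0147. Share from b = 0.00479/0.0147 = 0.326.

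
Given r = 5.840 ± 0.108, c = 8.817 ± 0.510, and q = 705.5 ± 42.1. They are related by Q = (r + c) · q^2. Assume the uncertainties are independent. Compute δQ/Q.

0.125

Let u = r + c = 14.66. δu = √(δr² + δc²) = √(0.0117 + 0.260) = 0.521, so δu/u = 0.0356.
Q is then a monomial in u, q:
δQ/Q = √((δu/u)² + (2·δq/q)²) = √(0.00127 + 0.0142) = 0.125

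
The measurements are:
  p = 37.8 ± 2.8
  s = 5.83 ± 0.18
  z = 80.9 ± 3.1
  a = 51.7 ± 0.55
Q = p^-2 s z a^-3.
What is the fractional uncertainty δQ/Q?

0.159

For a monomial Q ∝ p^-2, s, z, a^-3, fractional errors add in quadrature:
  (-2·δp/p)² = (-2×0.0741)² = 0.0219;  (1·δs/s)² = (1×0.0309)² = 0.000953;  (1·δz/z)² = (1×0.0383)² = 0.00147;  (-3·δa/a)² = (-3×0.0106)² = 0.00102
δQ/Q = √(0.0254) = 0.159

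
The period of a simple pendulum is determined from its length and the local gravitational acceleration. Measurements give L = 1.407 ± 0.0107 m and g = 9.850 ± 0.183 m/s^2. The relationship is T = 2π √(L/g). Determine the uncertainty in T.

For a monomial T ∝ L^(1/2), g^(-1/2), fractional errors add in quadrature:
  (½·δL/L)² = (0.5×0.00760)² = 1.45e-05;  (−½·δg/g)² = (-0.5×0.0186)² = 8.63e-05
δT/T = √(0.000101) = 0.0100
T = 2.375 s, so δT = 0.0100 × 2.375 = 0.0238 s.

0.0238 s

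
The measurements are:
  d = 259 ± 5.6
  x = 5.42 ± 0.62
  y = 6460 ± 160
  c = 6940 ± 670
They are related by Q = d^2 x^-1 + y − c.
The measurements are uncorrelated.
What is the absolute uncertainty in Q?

1660

Let p = d^2·x^-1 = 12400. δp/p = √((2·δd/d)² + (-1·δx/x)²) = √(0.00187 + 0.0131) = 0.122, so δp = 1510.
Q = p + y − c: δQ = √(δp² + δy² + δc²) = √(2.29e+06 + 25600 + 4.49e+05) = 1660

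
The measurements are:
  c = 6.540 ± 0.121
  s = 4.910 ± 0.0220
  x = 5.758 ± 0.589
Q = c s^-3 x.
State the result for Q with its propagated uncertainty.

Since Q is a product/quotient, work with relative uncertainties:
  (1·δc/c)² = (1×0.0185)² = 0.000342;  (-3·δs/s)² = (-3×0.00448)² = 0.000181;  (1·δx/x)² = (1×0.102)² = 0.0105
δQ/Q = √(0.0110) = 0.105
Q = 0.3181, so δQ = 0.105 × 0.3181 = 0.0333.

0.3181 ± 0.0333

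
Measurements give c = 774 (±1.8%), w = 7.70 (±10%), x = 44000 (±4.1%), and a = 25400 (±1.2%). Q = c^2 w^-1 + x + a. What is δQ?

Let p = c^2·w^-1 = 77800. δp/p = √((2·δc/c)² + (-1·δw/w)²) = √(0.00130 + 0.0100) = 0.106, so δp = 8270.
Q = p + x + a: δQ = √(δp² + δx² + δa²) = √(6.84e+07 + 3.25e+06 + 92900) = 8470

8470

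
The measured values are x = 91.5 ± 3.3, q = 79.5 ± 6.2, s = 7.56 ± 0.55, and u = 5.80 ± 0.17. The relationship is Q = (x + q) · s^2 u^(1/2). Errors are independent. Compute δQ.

Let w = x + q = 171. δw = √(δx² + δq²) = √(10.9 + 38.4) = 7.02, so δw/w = 0.0411.
Q is then a monomial in w, s, u:
δQ/Q = √((δw/w)² + (2·δs/s)² + (½·δu/u)²) = √(0.00169 + 0.0212 + 0.000215) = 0.152
Q = 23500, so δQ = 0.152 × 23500 = 3580.

3580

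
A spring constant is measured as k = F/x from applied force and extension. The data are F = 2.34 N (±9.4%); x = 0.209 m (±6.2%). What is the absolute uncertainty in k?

Since k is a product/quotient, work with relative uncertainties:
  (1·δF/F)² = (1×0.0940)² = 0.00884;  (-1·δx/x)² = (-1×0.0620)² = 0.00384
δk/k = √(0.0127) = 0.113
k = 11.2 N/m, so δk = 0.113 × 11.2 = 1.26 N/m.

1.26 N/m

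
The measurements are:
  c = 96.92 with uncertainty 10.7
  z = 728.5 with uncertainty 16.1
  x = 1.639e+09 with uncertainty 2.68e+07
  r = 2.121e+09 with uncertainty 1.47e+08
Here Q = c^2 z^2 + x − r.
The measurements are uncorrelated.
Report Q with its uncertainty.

(4.503 ± 1.13) × 10^9

Let p = c^2·z^2 = 4.985e+09. δp/p = √((2·δc/c)² + (2·δz/z)²) = √(0.0488 + 0.00195) = 0.225, so δp = 1.12e+09.
Q = p + x − r: δQ = √(δp² + δx² + δr²) = √(1.26e+18 + 7.18e+14 + 2.16e+16) = 1.13e+09
Q = 4.503e+09.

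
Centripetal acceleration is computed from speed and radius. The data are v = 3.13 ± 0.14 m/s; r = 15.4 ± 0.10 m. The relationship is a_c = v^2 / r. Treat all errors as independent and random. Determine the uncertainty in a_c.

Since a_c is a product/quotient, work with relative uncertainties:
  (2·δv/v)² = (2×0.0447)² = 0.00800;  (-1·δr/r)² = (-1×0.00649)² = 4.22e-05
δa_c/a_c = √(0.00804) = 0.0897
a_c = 0.636 m/s^2, so δa_c = 0.0897 × 0.636 = 0.0571 m/s^2.

0.0571 m/s^2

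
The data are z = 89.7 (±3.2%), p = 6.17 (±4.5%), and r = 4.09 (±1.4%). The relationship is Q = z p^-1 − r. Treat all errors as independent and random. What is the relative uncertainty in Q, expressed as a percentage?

Let w = z·p^-1 = 14.5. δw/w = √((1·δz/z)² + (-1·δp/p)²) = √(0.00102 + 0.00202) = 0.0552, so δw = 0.803.
Q = w − r: δQ = √(δw² + δr²) = √(0.644 + 0.00328) = 0.805
Q = 10.4, so δQ/Q = 0.805/10.4 = 0.0770.

7.70%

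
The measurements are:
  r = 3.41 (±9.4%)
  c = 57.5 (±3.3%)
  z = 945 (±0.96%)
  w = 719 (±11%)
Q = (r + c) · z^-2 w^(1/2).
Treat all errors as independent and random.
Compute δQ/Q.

Let u = r + c = 60.9. δu = √(δr² + δc²) = √(0.103 + 3.60) = 1.92, so δu/u = 0.0316.
Q is then a monomial in u, z, w:
δQ/Q = √((δu/u)² + (-2·δz/z)² + (½·δw/w)²) = √(0.000998 + 0.000369 + 0.00302) = 0.0663

0.0663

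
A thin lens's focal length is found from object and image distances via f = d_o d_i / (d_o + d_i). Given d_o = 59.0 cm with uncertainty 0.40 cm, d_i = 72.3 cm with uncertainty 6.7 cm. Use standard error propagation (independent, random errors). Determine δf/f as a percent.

∂f/∂d_o = (d_i/(d_o+d_i))² = 0.303;  ∂f/∂d_i = (d_o/(d_o+d_i))² = 0.202
δf = √((∂f/∂d_o · δd_o)² + (∂f/∂d_i · δd_i)²) = √(0.0147 + 1.83) = 1.36 cm
f = 32.5 cm, so δf/f = 1.36/32.5 = 0.0418.

4.18%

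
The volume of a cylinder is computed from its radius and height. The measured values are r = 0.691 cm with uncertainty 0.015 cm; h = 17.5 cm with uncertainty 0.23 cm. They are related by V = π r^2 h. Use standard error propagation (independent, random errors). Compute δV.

Products/powers → add relative errors in quadrature, weighted by exponent:
  (2·δr/r)² = (2×0.0217)² = 0.00188;  (1·δh/h)² = (1×0.0131)² = 0.000173
δV/V = √(0.00206) = 0.0454
V = 26.3 cm^3, so δV = 0.0454 × 26.3 = 1.19 cm^3.

1.19 cm^3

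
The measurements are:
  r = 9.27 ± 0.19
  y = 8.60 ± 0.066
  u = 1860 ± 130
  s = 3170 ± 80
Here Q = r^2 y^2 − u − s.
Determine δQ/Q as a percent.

Let p = r^2·y^2 = 6360. δp/p = √((2·δr/r)² + (2·δy/y)²) = √(0.00168 + 0.000236) = 0.0438, so δp = 278.
Q = p − u − s: δQ = √(δp² + δu² + δs²) = √(77400 + 16900 + 6400) = 317
Q = 1330, so δQ/Q = 317/1330 = 0.239.

23.9%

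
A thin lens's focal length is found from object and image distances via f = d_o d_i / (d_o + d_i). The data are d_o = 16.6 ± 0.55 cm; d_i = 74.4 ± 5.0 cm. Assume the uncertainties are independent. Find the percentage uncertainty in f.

∂f/∂d_o = (d_i/(d_o+d_i))² = 0.668;  ∂f/∂d_i = (d_o/(d_o+d_i))² = 0.0333
δf = √((∂f/∂d_o · δd_o)² + (∂f/∂d_i · δd_i)²) = √(0.135 + 0.0277) = 0.404 cm
f = 13.6 cm, so δf/f = 0.404/13.6 = 0.0297.

2.97%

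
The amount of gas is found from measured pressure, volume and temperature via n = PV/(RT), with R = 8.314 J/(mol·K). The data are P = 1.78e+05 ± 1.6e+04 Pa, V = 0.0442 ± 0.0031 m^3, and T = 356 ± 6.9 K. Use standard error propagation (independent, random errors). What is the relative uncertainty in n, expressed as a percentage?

11.6%

For a monomial n ∝ P, V, T^-1, fractional errors add in quadrature:
  (1·δP/P)² = (1×0.0899)² = 0.00808;  (1·δV/V)² = (1×0.0701)² = 0.00492;  (-1·δT/T)² = (-1×0.0194)² = 0.000376
δn/n = √(0.0134) = 0.116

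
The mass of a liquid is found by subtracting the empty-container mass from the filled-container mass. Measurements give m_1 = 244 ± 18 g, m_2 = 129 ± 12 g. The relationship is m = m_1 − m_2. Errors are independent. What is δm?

21.6 g

m is a linear combination, so absolute uncertainties add in quadrature:
  (δm_1)² = 324;  (δm_2)² = 144
δm = √(468) = 21.6 g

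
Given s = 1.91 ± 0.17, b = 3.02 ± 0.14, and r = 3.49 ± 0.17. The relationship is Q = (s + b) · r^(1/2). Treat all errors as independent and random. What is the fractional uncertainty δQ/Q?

Let u = s + b = 4.93. δu = √(δs² + δb²) = √(0.0289 + 0.0196) = 0.220, so δu/u = 0.0447.
Q is then a monomial in u, r:
δQ/Q = √((δu/u)² + (½·δr/r)²) = √(0.00200 + 0.000593) = 0.0509

0.0509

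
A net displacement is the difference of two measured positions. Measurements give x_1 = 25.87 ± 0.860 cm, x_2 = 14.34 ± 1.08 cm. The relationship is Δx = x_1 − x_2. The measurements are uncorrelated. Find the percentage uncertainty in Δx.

12.0%

Each term contributes (cᵢ δxᵢ)² to (δΔx)²:
  (δx_1)² = 0.740;  (δx_2)² = 1.17
δΔx = √(1.91) = 1.38 cm
Δx = 11.53 cm, so δΔx/Δx = 1.38/11.53 = 0.120.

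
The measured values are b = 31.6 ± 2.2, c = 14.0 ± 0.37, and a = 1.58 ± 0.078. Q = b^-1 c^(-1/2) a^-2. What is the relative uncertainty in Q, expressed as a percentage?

12.2%

Q is a product of powers, so relative uncertainties combine in quadrature:
  (-1·δb/b)² = (-1×0.0696)² = 0.00485;  (−½·δc/c)² = (-0.5×0.0264)² = 0.000175;  (-2·δa/a)² = (-2×0.0494)² = 0.00975
δQ/Q = √(0.0148) = 0.122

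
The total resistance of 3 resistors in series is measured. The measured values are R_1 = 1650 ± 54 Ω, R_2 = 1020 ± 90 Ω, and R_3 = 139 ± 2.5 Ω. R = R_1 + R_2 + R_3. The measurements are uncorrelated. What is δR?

105 Ω

Each term contributes (cᵢ δxᵢ)² to (δR)²:
  (δR_1)² = 2920;  (δR_2)² = 8100;  (δR_3)² = 6.25
δR = √(11000) = 105 Ω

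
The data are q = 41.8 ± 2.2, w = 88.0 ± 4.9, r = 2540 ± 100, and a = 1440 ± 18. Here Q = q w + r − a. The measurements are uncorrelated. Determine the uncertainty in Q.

300

Let p = q·w = 3680. δp/p = √((1·δq/q)² + (1·δw/w)²) = √(0.00277 + 0.00310) = 0.0766, so δp = 282.
Q = p + r − a: δQ = √(δp² + δr² + δa²) = √(79400 + 10000 + 324) = 300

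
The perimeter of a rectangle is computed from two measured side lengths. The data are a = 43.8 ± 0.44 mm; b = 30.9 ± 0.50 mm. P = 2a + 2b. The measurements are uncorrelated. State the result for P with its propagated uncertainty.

For a sum/difference, combine absolute errors in quadrature:
  (2·δa)² = 0.774;  (2·δb)² = 1.00
δP = √(1.77) = 1.33 mm
P = 149 mm.

149 ± 1.33 mm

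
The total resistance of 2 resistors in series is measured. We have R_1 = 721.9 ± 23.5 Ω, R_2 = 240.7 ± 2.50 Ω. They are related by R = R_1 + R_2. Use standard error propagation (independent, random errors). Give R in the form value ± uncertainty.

962.6 ± 23.6 Ω

Absolute uncertainties add in quadrature for a linear combination:
  (δR_1)² = 552;  (δR_2)² = 6.25
δR = √(558) = 23.6 Ω
R = 962.6 Ω.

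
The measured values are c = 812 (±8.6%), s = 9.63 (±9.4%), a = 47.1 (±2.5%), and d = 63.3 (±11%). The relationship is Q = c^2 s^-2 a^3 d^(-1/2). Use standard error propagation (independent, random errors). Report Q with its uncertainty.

Each factor contributes (exponent × relative error)² to (δQ/Q)²:
  (2·δc/c)² = (2×0.0860)² = 0.0296;  (-2·δs/s)² = (-2×0.0940)² = 0.0353;  (3·δa/a)² = (3×0.0250)² = 0.00562;  (−½·δd/d)² = (-0.5×0.110)² = 0.00302
δQ/Q = √(0.0736) = 0.271
Q = 9.34e+07, so δQ = 0.271 × 9.34e+07 = 2.53e+07.

(9.34 ± 2.53) × 10^7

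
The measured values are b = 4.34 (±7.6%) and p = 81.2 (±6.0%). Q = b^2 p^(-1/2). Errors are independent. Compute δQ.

Each factor contributes (exponent × relative error)² to (δQ/Q)²:
  (2·δb/b)² = (2×0.0760)² = 0.0231;  (−½·δp/p)² = (-0.5×0.0600)² = 0.000900
δQ/Q = √(0.0240) = 0.155
Q = 2.09, so δQ = 0.155 × 2.09 = 0.324.

0.324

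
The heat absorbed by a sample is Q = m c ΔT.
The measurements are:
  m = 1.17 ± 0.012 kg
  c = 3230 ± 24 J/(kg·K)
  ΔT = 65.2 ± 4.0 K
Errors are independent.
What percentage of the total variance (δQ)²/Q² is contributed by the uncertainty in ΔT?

(δQ/Q)² = (1·δm/m)² + (1·δc/c)² + (1·δΔT/ΔT)²
  m term: (1×0.0103)² = 0.000105
  c term: (1×0.00743)² = 5.52e-05
  ΔT term: (1×0.0613)² = 0.00376
Total = 0.00392. Share from ΔT = 0.00376/0.00392 = 0.959.

95.9%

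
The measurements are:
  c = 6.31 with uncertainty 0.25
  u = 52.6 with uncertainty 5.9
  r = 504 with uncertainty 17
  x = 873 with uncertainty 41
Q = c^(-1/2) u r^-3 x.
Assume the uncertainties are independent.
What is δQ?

For a monomial Q ∝ c^(-1/2), u, r^-3, x, fractional errors add in quadrature:
  (−½·δc/c)² = (-0.5×0.0396)² = 0.000392;  (1·δu/u)² = (1×0.112)² = 0.0126;  (-3·δr/r)² = (-3×0.0337)² = 0.0102;  (1·δx/x)² = (1×0.0470)² = 0.00221
δQ/Q = √(0.0254) = 0.159
Q = 0.000143, so δQ = 0.159 × 0.000143 = 2.28e-05.

2.28e-05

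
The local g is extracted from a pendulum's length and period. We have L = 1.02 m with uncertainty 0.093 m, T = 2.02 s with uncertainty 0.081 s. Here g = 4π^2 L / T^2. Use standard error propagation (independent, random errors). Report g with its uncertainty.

9.87 ± 1.20 m/s^2

Relative error in a monomial: (δg/g)² = Σ (nᵢ · δxᵢ/xᵢ)².
  (1·δL/L)² = (1×0.0912)² = 0.00831;  (-2·δT/T)² = (-2×0.0401)² = 0.00643
δg/g = √(0.0147) = 0.121
g = 9.87 m/s^2, so δg = 0.121 × 9.87 = 1.20 m/s^2.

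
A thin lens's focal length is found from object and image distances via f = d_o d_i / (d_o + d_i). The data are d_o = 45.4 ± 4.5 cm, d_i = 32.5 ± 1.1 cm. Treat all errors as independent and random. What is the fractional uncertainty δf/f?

0.0458

∂f/∂d_o = (d_i/(d_o+d_i))² = 0.174;  ∂f/∂d_i = (d_o/(d_o+d_i))² = 0.340
δf = √((∂f/∂d_o · δd_o)² + (∂f/∂d_i · δd_i)²) = √(0.613 + 0.140) = 0.868 cm
f = 18.9 cm, so δf/f = 0.868/18.9 = 0.0458.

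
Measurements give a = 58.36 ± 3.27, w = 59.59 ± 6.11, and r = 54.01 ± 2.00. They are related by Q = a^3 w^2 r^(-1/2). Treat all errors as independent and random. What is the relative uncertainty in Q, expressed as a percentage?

26.6%

Each factor contributes (exponent × relative error)² to (δQ/Q)²:
  (3·δa/a)² = (3×0.0560)² = 0.0283;  (2·δw/w)² = (2×0.103)² = 0.0421;  (−½·δr/r)² = (-0.5×0.0370)² = 0.000343
δQ/Q = √(0.0707) = 0.266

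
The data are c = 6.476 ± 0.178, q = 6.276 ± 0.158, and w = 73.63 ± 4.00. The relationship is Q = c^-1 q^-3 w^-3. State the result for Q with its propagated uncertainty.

(1.565 ± 0.284) × 10^-9

Q is a product of powers, so relative uncertainties combine in quadrature:
  (-1·δc/c)² = (-1×0.0275)² = 0.000755;  (-3·δq/q)² = (-3×0.0252)² = 0.00570;  (-3·δw/w)² = (-3×0.0543)² = 0.0266
δQ/Q = √(0.0330) = 0.182
Q = 1.565e-09, so δQ = 0.182 × 1.565e-09 = 2.84e-10.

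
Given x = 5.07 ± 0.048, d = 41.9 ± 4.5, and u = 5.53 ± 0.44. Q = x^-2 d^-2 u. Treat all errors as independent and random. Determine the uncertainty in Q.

Q is a product of powers, so relative uncertainties combine in quadrature:
  (-2·δx/x)² = (-2×0.00947)² = 0.000359;  (-2·δd/d)² = (-2×0.107)² = 0.0461;  (1·δu/u)² = (1×0.0796)² = 0.00633
δQ/Q = √(0.0528) = 0.230
Q = 0.000123, so δQ = 0.230 × 0.000123 = 2.82e-05.

2.82e-05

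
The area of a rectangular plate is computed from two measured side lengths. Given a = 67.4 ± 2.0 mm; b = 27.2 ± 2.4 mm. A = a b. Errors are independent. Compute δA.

171 mm^2

A is a product of powers, so relative uncertainties combine in quadrature:
  (1·δa/a)² = (1×0.0297)² = 0.000881;  (1·δb/b)² = (1×0.0882)² = 0.00779
δA/A = √(0.00867) = 0.0931
A = 1830 mm^2, so δA = 0.0931 × 1830 = 171 mm^2.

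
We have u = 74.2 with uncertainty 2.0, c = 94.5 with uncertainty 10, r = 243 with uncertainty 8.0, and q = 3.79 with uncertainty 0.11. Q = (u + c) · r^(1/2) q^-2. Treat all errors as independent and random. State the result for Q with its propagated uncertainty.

183 ± 15.6

Let w = u + c = 169. δw = √(δu² + δc²) = √(4.00 + 100) = 10.2, so δw/w = 0.0605.
Q is then a monomial in w, r, q:
δQ/Q = √((δw/w)² + (½·δr/r)² + (-2·δq/q)²) = √(0.00365 + 0.000271 + 0.00337) = 0.0854
Q = 183, so δQ = 0.0854 × 183 = 15.6.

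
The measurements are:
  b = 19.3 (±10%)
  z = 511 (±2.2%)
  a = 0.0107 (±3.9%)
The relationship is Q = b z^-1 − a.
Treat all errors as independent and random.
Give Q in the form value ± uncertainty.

Let p = b·z^-1 = 0.0378. δp/p = √((1·δb/b)² + (-1·δz/z)²) = √(0.0100 + 0.000484) = 0.102, so δp = 0.00387.
Q = p − a: δQ = √(δp² + δa²) = √(1.5e-05 + 1.74e-07) = 0.00389
Q = 0.0271.

0.0271 ± 0.00389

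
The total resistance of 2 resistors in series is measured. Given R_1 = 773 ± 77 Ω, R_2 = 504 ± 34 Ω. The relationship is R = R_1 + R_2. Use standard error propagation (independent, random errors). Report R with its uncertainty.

Absolute uncertainties add in quadrature for a linear combination:
  (δR_1)² = 5930;  (δR_2)² = 1160
δR = √(7080) = 84.2 Ω
R = 1280 Ω.

1280 ± 84.2 Ω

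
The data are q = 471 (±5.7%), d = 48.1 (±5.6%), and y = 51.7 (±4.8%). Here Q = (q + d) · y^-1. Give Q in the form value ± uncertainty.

10.0 ± 0.710

Let u = q + d = 519. δu = √(δq² + δd²) = √(721 + 7.26) = 27.0, so δu/u = 0.0520.
Q is then a monomial in u, y:
δQ/Q = √((δu/u)² + (-1·δy/y)²) = √(0.00270 + 0.00230) = 0.0708
Q = 10.0, so δQ = 0.0708 × 10.0 = 0.710.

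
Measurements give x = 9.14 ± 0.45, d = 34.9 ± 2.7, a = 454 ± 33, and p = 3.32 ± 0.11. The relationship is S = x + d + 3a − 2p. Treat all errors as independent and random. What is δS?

99.0

Absolute uncertainties add in quadrature for a linear combination:
  (δx)² = 0.203;  (δd)² = 7.29;  (3·δa)² = 9800;  (2·δp)² = 0.0484
δS = √(9810) = 99.0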